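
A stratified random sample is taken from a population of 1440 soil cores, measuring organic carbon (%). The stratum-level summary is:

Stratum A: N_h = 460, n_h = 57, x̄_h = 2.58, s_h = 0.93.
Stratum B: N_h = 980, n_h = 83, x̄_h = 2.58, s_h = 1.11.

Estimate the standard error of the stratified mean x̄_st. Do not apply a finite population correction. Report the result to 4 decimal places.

V̂(x̄_st) = Σ W_h² s_h²/n_h, with W_h = N_h/N and N = 1440:
  stratum A: (460/1440)²·0.93²/57 = 0.00154839
  stratum B: (980/1440)²·1.11²/83 = 0.00687535
V̂(x̄_st) = 0.00842375
SE(x̄_st) = √0.00842375 = 0.091781

SE(x̄_st) ≈ 0.0918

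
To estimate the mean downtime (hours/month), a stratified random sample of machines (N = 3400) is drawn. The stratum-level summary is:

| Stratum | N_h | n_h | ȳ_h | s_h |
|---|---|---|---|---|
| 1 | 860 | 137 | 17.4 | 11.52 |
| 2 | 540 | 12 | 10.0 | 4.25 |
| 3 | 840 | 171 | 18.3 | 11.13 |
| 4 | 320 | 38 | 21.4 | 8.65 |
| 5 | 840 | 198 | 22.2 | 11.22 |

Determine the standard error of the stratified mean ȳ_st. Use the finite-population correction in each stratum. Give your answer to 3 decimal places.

V̂(ȳ_st) = Σ W_h² (1 − n_h/N_h) s_h²/n_h, with W_h = N_h/N and N = 3400:
  stratum 1: (860/3400)²·(1 − 137/860)·11.52²/137 = 0.0521031
  stratum 2: (540/3400)²·(1 − 12/540)·4.25²/12 = 0.037125
  stratum 3: (840/3400)²·(1 − 171/840)·11.13²/171 = 0.0352161
  stratum 4: (320/3400)²·(1 − 38/320)·8.65²/38 = 0.0153706
  stratum 5: (840/3400)²·(1 − 198/840)·11.22²/198 = 0.0296604
V̂(ȳ_st) = 0.169475
SE(ȳ_st) = √0.169475 = 0.411674

SE(ȳ_st) ≈ 0.412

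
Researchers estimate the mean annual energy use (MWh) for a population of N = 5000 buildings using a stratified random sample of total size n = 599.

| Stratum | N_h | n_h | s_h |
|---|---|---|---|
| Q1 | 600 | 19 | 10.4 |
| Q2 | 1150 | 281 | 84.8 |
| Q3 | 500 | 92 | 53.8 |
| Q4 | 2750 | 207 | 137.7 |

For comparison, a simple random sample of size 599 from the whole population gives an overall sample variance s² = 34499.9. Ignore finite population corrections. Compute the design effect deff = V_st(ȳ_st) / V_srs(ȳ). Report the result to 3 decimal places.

V̂(ȳ_st) = Σ W_h² s_h²/n_h, with W_h = N_h/N and N = 5000:
  stratum Q1: (600/5000)²·10.4²/19 = 0.0819739
  stratum Q2: (1150/5000)²·84.8²/281 = 1.35376
  stratum Q3: (500/5000)²·53.8²/92 = 0.314613
  stratum Q4: (2750/5000)²·137.7²/207 = 27.7091
V_st = 29.4595
V_srs = s²/n = 34499.9/599 = 57.5958
deff = V_st / V_srs = 29.4595/57.5958 = 0.5115

deff ≈ 0.511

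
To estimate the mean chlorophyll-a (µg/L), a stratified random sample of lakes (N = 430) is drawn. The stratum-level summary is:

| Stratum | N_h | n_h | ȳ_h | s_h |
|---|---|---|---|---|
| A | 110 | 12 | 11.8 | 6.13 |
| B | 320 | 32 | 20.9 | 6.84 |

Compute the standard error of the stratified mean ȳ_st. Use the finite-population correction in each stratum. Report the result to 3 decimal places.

V̂(ȳ_st) = Σ W_h² (1 − n_h/N_h) s_h²/n_h, with W_h = N_h/N and N = 430:
  stratum A: (110/430)²·(1 − 12/110)·6.13²/12 = 0.182567
  stratum B: (320/430)²·(1 − 32/320)·6.84²/32 = 0.728732
V̂(ȳ_st) = 0.911299
SE(ȳ_st) = √0.911299 = 0.95462

SE(ȳ_st) ≈ 0.955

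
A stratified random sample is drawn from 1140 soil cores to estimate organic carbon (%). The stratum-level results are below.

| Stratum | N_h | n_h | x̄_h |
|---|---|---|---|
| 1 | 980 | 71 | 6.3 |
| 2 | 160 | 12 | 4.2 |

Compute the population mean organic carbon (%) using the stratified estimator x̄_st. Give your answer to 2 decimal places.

x̄_st ≈ 6.01

N = Σ N_h = 1140. Stratum weights W_h = N_h/N.
x̄_st = (980·6.3 + 160·4.2) / 1140 = 6.0053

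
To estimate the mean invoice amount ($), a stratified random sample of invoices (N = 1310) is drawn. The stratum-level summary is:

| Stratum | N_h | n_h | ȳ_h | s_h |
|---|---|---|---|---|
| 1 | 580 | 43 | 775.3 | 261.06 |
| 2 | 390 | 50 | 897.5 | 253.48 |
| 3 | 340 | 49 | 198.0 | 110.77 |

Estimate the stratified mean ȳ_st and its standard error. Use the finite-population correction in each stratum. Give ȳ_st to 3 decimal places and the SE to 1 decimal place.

ȳ_st = Σ W_h ȳ_h = (580·775.3 + 390·897.5 + 340·198.0)/1310 = 661.84656
V̂(ȳ_st) = Σ W_h² (1 − n_h/N_h) s_h²/n_h, with W_h = N_h/N and N = 1310:
  stratum 1: (580/1310)²·(1 − 43/580)·261.06²/43 = 287.655
  stratum 2: (390/1310)²·(1 − 50/390)·253.48²/50 = 99.2929
  stratum 3: (340/1310)²·(1 − 49/340)·110.77²/49 = 14.437
V̂(ȳ_st) = 401.385
SE(ȳ_st) = √401.385 = 20.0346

ȳ_st ≈ 661.847, SE ≈ 20.0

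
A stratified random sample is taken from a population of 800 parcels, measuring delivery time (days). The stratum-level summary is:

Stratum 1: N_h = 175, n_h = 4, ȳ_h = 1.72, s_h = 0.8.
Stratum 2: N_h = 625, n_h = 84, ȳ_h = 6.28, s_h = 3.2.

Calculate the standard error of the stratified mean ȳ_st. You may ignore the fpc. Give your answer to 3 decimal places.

SE(ȳ_st) ≈ 0.286

V̂(ȳ_st) = Σ W_h² s_h²/n_h, with W_h = N_h/N and N = 800:
  stratum 1: (175/800)²·0.8²/4 = 0.00765625
  stratum 2: (625/800)²·3.2²/84 = 0.0744048
V̂(ȳ_st) = 0.082061
SE(ȳ_st) = √0.082061 = 0.286463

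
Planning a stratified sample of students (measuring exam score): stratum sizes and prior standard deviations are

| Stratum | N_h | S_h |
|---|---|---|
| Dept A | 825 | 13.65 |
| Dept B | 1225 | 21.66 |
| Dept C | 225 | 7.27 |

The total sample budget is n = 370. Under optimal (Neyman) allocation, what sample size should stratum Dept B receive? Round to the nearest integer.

Neyman allocation: n_h = n · N_h S_h / Σ N_i S_i, with n = 370.
  stratum Dept A: N_h·S_h = 825·13.65 = 11261.25
  stratum Dept B: N_h·S_h = 1225·21.66 = 26533.50
  stratum Dept C: N_h·S_h = 225·7.27 = 1635.75
Σ N_h S_h = 39430.50
n for stratum Dept B = 370·26533.50/39430.50 = 248.980 → 249

249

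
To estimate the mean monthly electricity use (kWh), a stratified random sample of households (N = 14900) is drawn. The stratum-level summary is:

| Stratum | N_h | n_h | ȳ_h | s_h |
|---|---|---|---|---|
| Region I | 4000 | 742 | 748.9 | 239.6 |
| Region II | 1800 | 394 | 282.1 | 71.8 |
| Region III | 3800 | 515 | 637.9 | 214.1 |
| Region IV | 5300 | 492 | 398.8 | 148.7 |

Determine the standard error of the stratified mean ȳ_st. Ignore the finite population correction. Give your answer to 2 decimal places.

V̂(ȳ_st) = Σ W_h² s_h²/n_h, with W_h = N_h/N and N = 14900:
  stratum Region I: (4000/14900)²·239.6²/742 = 5.57593
  stratum Region II: (1800/14900)²·71.8²/394 = 0.190952
  stratum Region III: (3800/14900)²·214.1²/515 = 5.78923
  stratum Region IV: (5300/14900)²·148.7²/492 = 5.68638
V̂(ȳ_st) = 17.2425
SE(ȳ_st) = √17.2425 = 4.15241

SE(ȳ_st) ≈ 4.15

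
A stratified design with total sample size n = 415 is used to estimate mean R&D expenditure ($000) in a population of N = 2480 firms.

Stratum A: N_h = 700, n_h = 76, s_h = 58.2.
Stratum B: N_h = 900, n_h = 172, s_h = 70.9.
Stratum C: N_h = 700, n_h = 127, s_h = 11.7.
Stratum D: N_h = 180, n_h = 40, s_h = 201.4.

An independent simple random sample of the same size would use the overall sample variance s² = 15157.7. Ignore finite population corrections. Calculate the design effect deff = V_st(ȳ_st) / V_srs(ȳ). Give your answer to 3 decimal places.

V̂(ȳ_st) = Σ W_h² s_h²/n_h, with W_h = N_h/N and N = 2480:
  stratum A: (700/2480)²·58.2²/76 = 3.55079
  stratum B: (900/2480)²·70.9²/172 = 3.84898
  stratum C: (700/2480)²·11.7²/127 = 0.0858738
  stratum D: (180/2480)²·201.4²/40 = 5.34196
V_st = 12.8276
V_srs = s²/n = 15157.7/415 = 36.5246
deff = V_st / V_srs = 12.8276/36.5246 = 0.3512

deff ≈ 0.351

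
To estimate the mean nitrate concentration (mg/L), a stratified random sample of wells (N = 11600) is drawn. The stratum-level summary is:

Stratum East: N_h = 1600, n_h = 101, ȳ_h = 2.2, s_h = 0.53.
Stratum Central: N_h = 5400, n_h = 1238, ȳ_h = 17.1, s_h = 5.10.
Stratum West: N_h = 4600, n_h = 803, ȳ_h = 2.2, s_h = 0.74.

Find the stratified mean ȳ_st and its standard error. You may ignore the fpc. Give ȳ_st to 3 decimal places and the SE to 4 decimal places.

ȳ_st = Σ W_h ȳ_h = (1600·2.2 + 5400·17.1 + 4600·2.2)/11600 = 9.13621
V̂(ȳ_st) = Σ W_h² s_h²/n_h, with W_h = N_h/N and N = 11600:
  stratum East: (1600/11600)²·0.53²/101 = 5.2912e-05
  stratum Central: (5400/11600)²·5.10²/1238 = 0.00455293
  stratum West: (4600/11600)²·0.74²/803 = 0.000107238
V̂(ȳ_st) = 0.00471308
SE(ȳ_st) = √0.00471308 = 0.0686519

ȳ_st ≈ 9.136, SE ≈ 0.0687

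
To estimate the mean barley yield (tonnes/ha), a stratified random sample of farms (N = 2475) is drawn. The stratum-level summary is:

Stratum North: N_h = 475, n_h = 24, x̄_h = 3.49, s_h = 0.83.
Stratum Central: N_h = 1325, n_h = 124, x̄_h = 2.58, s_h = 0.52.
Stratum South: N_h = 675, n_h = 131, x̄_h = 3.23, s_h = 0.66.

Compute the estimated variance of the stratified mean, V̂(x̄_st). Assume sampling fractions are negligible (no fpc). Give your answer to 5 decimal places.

V̂(x̄_st) = Σ W_h² s_h²/n_h, with W_h = N_h/N and N = 2475:
  stratum North: (475/2475)²·0.83²/24 = 0.00105726
  stratum Central: (1325/2475)²·0.52²/124 = 0.00062498
  stratum South: (675/2475)²·0.66²/131 = 0.000247328
V̂(x̄_st) = 0.00192957

V̂(x̄_st) ≈ 0.00193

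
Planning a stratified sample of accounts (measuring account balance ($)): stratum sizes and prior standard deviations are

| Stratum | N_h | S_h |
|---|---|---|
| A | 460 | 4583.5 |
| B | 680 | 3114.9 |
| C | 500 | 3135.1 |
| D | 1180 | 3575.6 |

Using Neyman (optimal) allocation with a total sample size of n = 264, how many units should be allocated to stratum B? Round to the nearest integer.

Neyman allocation: n_h = n · N_h S_h / Σ N_i S_i, with n = 264.
  stratum A: N_h·S_h = 460·4583.5 = 2108410.00
  stratum B: N_h·S_h = 680·3114.9 = 2118132.00
  stratum C: N_h·S_h = 500·3135.1 = 1567550.00
  stratum D: N_h·S_h = 1180·3575.6 = 4219208.00
Σ N_h S_h = 10013300.00
n for stratum B = 264·2118132.00/10013300.00 = 55.844 → 56

56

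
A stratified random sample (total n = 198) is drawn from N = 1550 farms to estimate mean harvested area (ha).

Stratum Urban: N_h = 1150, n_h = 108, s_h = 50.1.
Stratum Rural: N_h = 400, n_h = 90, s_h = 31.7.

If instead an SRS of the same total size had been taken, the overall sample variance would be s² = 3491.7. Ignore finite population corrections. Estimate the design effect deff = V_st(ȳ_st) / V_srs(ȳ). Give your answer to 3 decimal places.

deff ≈ 0.768

V̂(ȳ_st) = Σ W_h² s_h²/n_h, with W_h = N_h/N and N = 1550:
  stratum Urban: (1150/1550)²·50.1²/108 = 12.7933
  stratum Rural: (400/1550)²·31.7²/90 = 0.743588
V_st = 13.5369
V_srs = s²/n = 3491.7/198 = 17.6348
deff = V_st / V_srs = 13.5369/17.6348 = 0.7676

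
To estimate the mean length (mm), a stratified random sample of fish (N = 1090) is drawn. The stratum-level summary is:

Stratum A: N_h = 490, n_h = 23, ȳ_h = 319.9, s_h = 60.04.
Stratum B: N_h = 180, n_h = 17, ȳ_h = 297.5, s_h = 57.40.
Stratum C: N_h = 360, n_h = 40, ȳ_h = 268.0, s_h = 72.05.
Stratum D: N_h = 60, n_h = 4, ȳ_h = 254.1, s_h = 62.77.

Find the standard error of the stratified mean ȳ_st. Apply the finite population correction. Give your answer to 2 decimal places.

SE(ȳ_st) ≈ 7.10

V̂(ȳ_st) = Σ W_h² (1 − n_h/N_h) s_h²/n_h, with W_h = N_h/N and N = 1090:
  stratum A: (490/1090)²·(1 − 23/490)·60.04²/23 = 30.1866
  stratum B: (180/1090)²·(1 − 17/180)·57.40²/17 = 4.7861
  stratum C: (360/1090)²·(1 − 40/360)·72.05²/40 = 12.5837
  stratum D: (60/1090)²·(1 − 4/60)·62.77²/4 = 2.78568
V̂(ȳ_st) = 50.342
SE(ȳ_st) = √50.342 = 7.09521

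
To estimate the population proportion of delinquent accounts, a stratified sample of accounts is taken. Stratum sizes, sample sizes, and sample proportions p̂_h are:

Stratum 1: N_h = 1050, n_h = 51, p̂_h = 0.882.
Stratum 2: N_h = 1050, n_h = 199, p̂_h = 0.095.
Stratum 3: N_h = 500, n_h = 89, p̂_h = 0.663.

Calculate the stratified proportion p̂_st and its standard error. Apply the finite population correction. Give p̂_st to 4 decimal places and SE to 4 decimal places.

N = 2600; stratum weights W_h = N_h/N.
p̂_st = Σ W_h p̂_h = (1050·0.882 + 1050·0.095 + 500·0.663)/2600 = 0.52206
V̂(p̂_st) = Σ W_h² (1 − n_h/N_h) p̂_h(1−p̂_h)/(n_h−1):
  stratum 1: (1050/2600)²·(1 − 51/1050)·0.882·0.118/50 = 0.00032299
  stratum 2: (1050/2600)²·(1 − 199/1050)·0.095·0.905/198 = 5.73957e-05
  stratum 3: (500/2600)²·(1 − 89/500)·0.663·0.337/88 = 7.71838e-05
V̂(p̂_st) = 0.000457569; SE = √V̂ = 0.0213909

p̂_st ≈ 0.5221, SE ≈ 0.0214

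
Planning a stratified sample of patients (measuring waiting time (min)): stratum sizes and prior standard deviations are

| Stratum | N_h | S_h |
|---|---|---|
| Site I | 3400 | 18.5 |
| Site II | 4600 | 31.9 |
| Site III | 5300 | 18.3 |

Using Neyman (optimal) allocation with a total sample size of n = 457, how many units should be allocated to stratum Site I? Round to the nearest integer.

Neyman allocation: n_h = n · N_h S_h / Σ N_i S_i, with n = 457.
  stratum Site I: N_h·S_h = 3400·18.5 = 62900.00
  stratum Site II: N_h·S_h = 4600·31.9 = 146740.00
  stratum Site III: N_h·S_h = 5300·18.3 = 96990.00
Σ N_h S_h = 306630.00
n for stratum Site I = 457·62900.00/306630.00 = 93.746 → 94

94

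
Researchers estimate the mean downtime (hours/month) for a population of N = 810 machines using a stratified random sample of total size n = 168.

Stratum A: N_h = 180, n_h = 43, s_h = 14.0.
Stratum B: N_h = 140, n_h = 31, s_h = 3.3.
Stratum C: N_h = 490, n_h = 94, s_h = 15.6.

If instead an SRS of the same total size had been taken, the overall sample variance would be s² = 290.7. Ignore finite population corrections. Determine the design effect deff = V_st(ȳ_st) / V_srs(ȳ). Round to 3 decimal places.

deff ≈ 0.684

V̂(ȳ_st) = Σ W_h² s_h²/n_h, with W_h = N_h/N and N = 810:
  stratum A: (180/810)²·14.0²/43 = 0.225093
  stratum B: (140/810)²·3.3²/31 = 0.0104943
  stratum C: (490/810)²·15.6²/94 = 0.947422
V_st = 1.18301
V_srs = s²/n = 290.7/168 = 1.73036
deff = V_st / V_srs = 1.18301/1.73036 = 0.6837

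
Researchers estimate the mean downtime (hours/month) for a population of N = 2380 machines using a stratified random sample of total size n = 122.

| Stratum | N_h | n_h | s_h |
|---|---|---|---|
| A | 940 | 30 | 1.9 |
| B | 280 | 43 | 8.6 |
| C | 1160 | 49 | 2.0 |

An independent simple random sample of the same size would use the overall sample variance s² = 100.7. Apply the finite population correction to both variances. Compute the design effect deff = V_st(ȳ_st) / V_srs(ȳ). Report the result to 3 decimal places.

V̂(ȳ_st) = Σ W_h² (1 − n_h/N_h) s_h²/n_h, with W_h = N_h/N and N = 2380:
  stratum A: (940/2380)²·(1 − 30/940)·1.9²/30 = 0.0181719
  stratum B: (280/2380)²·(1 − 43/280)·8.6²/43 = 0.0201503
  stratum C: (1160/2380)²·(1 − 49/1160)·2.0²/49 = 0.018573
V_st = 0.0568952
V_srs = (1 − 122/2380)·100.7/122 = 0.783099
deff = V_st / V_srs = 0.0568952/0.783099 = 0.0727

deff ≈ 0.073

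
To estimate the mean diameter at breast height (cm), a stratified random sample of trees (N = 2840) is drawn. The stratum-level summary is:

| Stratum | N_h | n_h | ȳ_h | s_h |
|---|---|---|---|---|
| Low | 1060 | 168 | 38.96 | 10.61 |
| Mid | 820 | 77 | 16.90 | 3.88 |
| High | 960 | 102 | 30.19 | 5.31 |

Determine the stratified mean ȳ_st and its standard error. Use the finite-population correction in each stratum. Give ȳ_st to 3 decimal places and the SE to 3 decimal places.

ȳ_st ≈ 29.626, SE ≈ 0.349

ȳ_st = Σ W_h ȳ_h = (1060·38.96 + 820·16.90 + 960·30.19)/2840 = 29.62606
V̂(ȳ_st) = Σ W_h² (1 − n_h/N_h) s_h²/n_h, with W_h = N_h/N and N = 2840:
  stratum Low: (1060/2840)²·(1 − 168/1060)·10.61²/168 = 0.0785517
  stratum Mid: (820/2840)²·(1 − 77/820)·3.88²/77 = 0.0147686
  stratum High: (960/2840)²·(1 − 102/960)·5.31²/102 = 0.02823
V̂(ȳ_st) = 0.12155
SE(ȳ_st) = √0.12155 = 0.348641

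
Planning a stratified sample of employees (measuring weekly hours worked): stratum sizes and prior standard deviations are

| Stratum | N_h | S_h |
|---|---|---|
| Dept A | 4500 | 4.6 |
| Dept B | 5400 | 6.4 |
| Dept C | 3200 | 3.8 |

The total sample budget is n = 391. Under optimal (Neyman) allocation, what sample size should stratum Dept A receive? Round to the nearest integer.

120

Neyman allocation: n_h = n · N_h S_h / Σ N_i S_i, with n = 391.
  stratum Dept A: N_h·S_h = 4500·4.6 = 20700.00
  stratum Dept B: N_h·S_h = 5400·6.4 = 34560.00
  stratum Dept C: N_h·S_h = 3200·3.8 = 12160.00
Σ N_h S_h = 67420.00
n for stratum Dept A = 391·20700.00/67420.00 = 120.049 → 120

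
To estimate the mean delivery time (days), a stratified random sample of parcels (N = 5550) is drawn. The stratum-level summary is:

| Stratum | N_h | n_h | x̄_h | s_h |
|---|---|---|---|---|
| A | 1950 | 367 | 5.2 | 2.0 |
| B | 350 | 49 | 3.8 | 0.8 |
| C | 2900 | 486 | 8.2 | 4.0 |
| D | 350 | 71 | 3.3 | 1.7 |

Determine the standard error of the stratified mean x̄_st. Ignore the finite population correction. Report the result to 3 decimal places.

SE(x̄_st) ≈ 0.103

V̂(x̄_st) = Σ W_h² s_h²/n_h, with W_h = N_h/N and N = 5550:
  stratum A: (1950/5550)²·2.0²/367 = 0.00134548
  stratum B: (350/5550)²·0.8²/49 = 5.19438e-05
  stratum C: (2900/5550)²·4.0²/486 = 0.00898863
  stratum D: (350/5550)²·1.7²/71 = 0.000161879
V̂(x̄_st) = 0.0105479
SE(x̄_st) = √0.0105479 = 0.102703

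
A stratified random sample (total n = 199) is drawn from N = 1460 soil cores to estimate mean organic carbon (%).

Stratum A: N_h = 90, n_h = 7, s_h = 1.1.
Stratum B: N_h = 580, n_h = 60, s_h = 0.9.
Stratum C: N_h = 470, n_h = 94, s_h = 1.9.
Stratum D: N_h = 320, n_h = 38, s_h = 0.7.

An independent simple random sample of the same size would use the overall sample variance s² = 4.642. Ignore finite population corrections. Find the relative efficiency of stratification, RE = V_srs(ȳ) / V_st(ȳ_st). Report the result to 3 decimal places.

RE ≈ 3.158

V̂(ȳ_st) = Σ W_h² s_h²/n_h, with W_h = N_h/N and N = 1460:
  stratum A: (90/1460)²·1.1²/7 = 0.000656851
  stratum B: (580/1460)²·0.9²/60 = 0.00213051
  stratum C: (470/1460)²·1.9²/94 = 0.00397987
  stratum D: (320/1460)²·0.7²/38 = 0.000619451
V_st = 0.00738669
V_srs = s²/n = 4.642/199 = 0.0233266
Relative efficiency = V_srs / V_st = 0.0233266/0.00738669 = 3.1579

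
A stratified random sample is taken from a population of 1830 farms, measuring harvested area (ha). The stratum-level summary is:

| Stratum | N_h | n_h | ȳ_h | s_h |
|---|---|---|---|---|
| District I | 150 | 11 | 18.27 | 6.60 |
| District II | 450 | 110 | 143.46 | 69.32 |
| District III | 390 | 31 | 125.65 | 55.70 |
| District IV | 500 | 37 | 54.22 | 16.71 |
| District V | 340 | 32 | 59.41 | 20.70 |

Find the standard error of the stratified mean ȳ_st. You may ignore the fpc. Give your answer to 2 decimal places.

SE(ȳ_st) ≈ 2.87

V̂(ȳ_st) = Σ W_h² s_h²/n_h, with W_h = N_h/N and N = 1830:
  stratum District I: (150/1830)²·6.60²/11 = 0.0266058
  stratum District II: (450/1830)²·69.32²/110 = 2.64148
  stratum District III: (390/1830)²·55.70²/31 = 4.54544
  stratum District IV: (500/1830)²·16.71²/37 = 0.563364
  stratum District V: (340/1830)²·20.70²/32 = 0.462217
V̂(ȳ_st) = 8.2391
SE(ȳ_st) = √8.2391 = 2.87038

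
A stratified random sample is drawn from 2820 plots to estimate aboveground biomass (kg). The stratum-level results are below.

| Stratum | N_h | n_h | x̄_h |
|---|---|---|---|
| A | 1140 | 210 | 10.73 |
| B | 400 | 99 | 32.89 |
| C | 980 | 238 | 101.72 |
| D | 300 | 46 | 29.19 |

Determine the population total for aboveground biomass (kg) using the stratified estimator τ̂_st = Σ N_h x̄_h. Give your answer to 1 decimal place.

τ̂_st ≈ 133830.8

τ̂_st = Σ N_h x̄_h = 1140·10.73 + 400·32.89 + 980·101.72 + 300·29.19 = 133830.8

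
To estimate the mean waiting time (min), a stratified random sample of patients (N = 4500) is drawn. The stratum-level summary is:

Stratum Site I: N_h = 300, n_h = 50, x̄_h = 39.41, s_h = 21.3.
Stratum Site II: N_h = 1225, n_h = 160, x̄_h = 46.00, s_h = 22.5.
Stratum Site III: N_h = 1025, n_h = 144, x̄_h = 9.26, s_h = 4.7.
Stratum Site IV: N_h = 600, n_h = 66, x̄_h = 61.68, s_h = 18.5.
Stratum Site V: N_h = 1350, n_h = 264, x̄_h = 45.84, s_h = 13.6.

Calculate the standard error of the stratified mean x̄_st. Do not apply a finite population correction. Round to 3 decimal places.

V̂(x̄_st) = Σ W_h² s_h²/n_h, with W_h = N_h/N and N = 4500:
  stratum Site I: (300/4500)²·21.3²/50 = 0.040328
  stratum Site II: (1225/4500)²·22.5²/160 = 0.234473
  stratum Site III: (1025/4500)²·4.7²/144 = 0.00795895
  stratum Site IV: (600/4500)²·18.5²/66 = 0.0921886
  stratum Site V: (1350/4500)²·13.6²/264 = 0.0630545
V̂(x̄_st) = 0.438003
SE(x̄_st) = √0.438003 = 0.661818

SE(x̄_st) ≈ 0.662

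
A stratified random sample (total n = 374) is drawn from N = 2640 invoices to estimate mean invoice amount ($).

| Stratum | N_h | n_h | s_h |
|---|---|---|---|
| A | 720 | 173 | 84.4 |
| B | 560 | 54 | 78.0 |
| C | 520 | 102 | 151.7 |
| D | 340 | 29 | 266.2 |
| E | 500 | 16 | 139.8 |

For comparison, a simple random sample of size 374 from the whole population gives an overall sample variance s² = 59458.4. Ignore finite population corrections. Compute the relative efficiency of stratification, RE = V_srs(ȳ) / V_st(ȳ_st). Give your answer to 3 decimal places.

V̂(ȳ_st) = Σ W_h² s_h²/n_h, with W_h = N_h/N and N = 2640:
  stratum A: (720/2640)²·84.4²/173 = 3.06264
  stratum B: (560/2640)²·78.0²/54 = 5.06948
  stratum C: (520/2640)²·151.7²/102 = 8.75326
  stratum D: (340/2640)²·266.2²/29 = 40.5292
  stratum E: (500/2640)²·139.8²/16 = 43.8154
V_st = 101.23
V_srs = s²/n = 59458.4/374 = 158.98
Relative efficiency = V_srs / V_st = 158.98/101.23 = 1.5705

RE ≈ 1.570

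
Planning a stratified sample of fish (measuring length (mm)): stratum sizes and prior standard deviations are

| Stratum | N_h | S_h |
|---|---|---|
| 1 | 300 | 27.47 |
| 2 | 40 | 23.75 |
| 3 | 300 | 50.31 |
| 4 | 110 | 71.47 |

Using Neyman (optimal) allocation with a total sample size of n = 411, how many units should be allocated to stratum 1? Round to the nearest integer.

105

Neyman allocation: n_h = n · N_h S_h / Σ N_i S_i, with n = 411.
  stratum 1: N_h·S_h = 300·27.47 = 8241.00
  stratum 2: N_h·S_h = 40·23.75 = 950.00
  stratum 3: N_h·S_h = 300·50.31 = 15093.00
  stratum 4: N_h·S_h = 110·71.47 = 7861.70
Σ N_h S_h = 32145.70
n for stratum 1 = 411·8241.00/32145.70 = 105.366 → 105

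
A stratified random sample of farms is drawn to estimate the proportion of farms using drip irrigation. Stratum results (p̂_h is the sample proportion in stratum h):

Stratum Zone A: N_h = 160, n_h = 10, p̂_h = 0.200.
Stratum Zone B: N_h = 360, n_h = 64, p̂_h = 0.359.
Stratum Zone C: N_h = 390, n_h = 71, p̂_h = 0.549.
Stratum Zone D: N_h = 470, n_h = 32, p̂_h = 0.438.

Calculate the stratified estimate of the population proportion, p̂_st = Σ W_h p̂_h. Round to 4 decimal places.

N = 1380; stratum weights W_h = N_h/N.
p̂_st = Σ W_h p̂_h = (160·0.200 + 360·0.359 + 390·0.549 + 470·0.438)/1380 = 0.42117

p̂_st ≈ 0.4212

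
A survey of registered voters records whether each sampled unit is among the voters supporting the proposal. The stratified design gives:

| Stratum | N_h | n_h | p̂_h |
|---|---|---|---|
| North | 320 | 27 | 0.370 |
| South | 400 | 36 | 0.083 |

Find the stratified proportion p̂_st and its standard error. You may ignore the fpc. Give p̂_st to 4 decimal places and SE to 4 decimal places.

p̂_st ≈ 0.2106, SE ≈ 0.0494

N = 720; stratum weights W_h = N_h/N.
p̂_st = Σ W_h p̂_h = (320·0.370 + 400·0.083)/720 = 0.21056
V̂(p̂_st) = Σ W_h² p̂_h(1−p̂_h)/(n_h−1):
  stratum North: (320/720)²·0.370·0.630/26 = 0.00177094
  stratum South: (400/720)²·0.083·0.917/35 = 0.000671173
V̂(p̂_st) = 0.00244211; SE = √V̂ = 0.0494177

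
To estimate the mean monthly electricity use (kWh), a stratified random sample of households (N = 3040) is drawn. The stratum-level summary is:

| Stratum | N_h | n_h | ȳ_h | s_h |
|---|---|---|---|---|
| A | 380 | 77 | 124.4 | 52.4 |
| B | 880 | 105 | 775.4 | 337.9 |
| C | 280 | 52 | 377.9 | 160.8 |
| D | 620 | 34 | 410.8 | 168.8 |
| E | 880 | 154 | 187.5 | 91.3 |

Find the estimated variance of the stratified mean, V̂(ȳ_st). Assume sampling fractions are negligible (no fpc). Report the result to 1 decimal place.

V̂(ȳ_st) ≈ 135.3

V̂(ȳ_st) = Σ W_h² s_h²/n_h, with W_h = N_h/N and N = 3040:
  stratum A: (380/3040)²·52.4²/77 = 0.557175
  stratum B: (880/3040)²·337.9²/105 = 91.1182
  stratum C: (280/3040)²·160.8²/52 = 4.2183
  stratum D: (620/3040)²·168.8²/34 = 34.858
  stratum E: (880/3040)²·91.3²/154 = 4.53564
V̂(ȳ_st) = 135.287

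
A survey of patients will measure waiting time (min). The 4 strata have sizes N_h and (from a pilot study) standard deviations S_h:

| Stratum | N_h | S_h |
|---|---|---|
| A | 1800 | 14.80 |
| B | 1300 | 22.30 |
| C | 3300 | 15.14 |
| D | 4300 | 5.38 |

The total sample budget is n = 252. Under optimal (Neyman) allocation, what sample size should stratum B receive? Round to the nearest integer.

57

Neyman allocation: n_h = n · N_h S_h / Σ N_i S_i, with n = 252.
  stratum A: N_h·S_h = 1800·14.80 = 26640.00
  stratum B: N_h·S_h = 1300·22.30 = 28990.00
  stratum C: N_h·S_h = 3300·15.14 = 49962.00
  stratum D: N_h·S_h = 4300·5.38 = 23134.00
Σ N_h S_h = 128726.00
n for stratum B = 252·28990.00/128726.00 = 56.752 → 57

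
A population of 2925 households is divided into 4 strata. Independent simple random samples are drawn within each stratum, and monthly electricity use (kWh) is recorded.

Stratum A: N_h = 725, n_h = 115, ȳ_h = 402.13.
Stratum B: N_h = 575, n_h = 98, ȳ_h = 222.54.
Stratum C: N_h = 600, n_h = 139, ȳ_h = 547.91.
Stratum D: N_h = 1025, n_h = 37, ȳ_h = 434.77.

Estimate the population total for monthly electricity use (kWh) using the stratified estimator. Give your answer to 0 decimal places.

τ̂_st ≈ 1193890

τ̂_st = Σ N_h ȳ_h = 725·402.13 + 575·222.54 + 600·547.91 + 1025·434.77 = 1193890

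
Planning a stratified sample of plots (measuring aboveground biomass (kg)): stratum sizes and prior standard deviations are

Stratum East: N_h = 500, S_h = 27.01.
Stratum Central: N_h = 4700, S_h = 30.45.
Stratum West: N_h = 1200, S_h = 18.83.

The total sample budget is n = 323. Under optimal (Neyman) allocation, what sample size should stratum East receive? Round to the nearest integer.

Neyman allocation: n_h = n · N_h S_h / Σ N_i S_i, with n = 323.
  stratum East: N_h·S_h = 500·27.01 = 13505.00
  stratum Central: N_h·S_h = 4700·30.45 = 143115.00
  stratum West: N_h·S_h = 1200·18.83 = 22596.00
Σ N_h S_h = 179216.00
n for stratum East = 323·13505.00/179216.00 = 24.340 → 24

24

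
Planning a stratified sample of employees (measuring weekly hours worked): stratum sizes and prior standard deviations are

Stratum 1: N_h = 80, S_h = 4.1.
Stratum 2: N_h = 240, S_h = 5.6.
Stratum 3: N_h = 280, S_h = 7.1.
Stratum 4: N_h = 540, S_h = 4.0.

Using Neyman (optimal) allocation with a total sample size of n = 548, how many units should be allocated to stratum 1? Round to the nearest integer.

Neyman allocation: n_h = n · N_h S_h / Σ N_i S_i, with n = 548.
  stratum 1: N_h·S_h = 80·4.1 = 328.00
  stratum 2: N_h·S_h = 240·5.6 = 1344.00
  stratum 3: N_h·S_h = 280·7.1 = 1988.00
  stratum 4: N_h·S_h = 540·4.0 = 2160.00
Σ N_h S_h = 5820.00
n for stratum 1 = 548·328.00/5820.00 = 30.884 → 31

31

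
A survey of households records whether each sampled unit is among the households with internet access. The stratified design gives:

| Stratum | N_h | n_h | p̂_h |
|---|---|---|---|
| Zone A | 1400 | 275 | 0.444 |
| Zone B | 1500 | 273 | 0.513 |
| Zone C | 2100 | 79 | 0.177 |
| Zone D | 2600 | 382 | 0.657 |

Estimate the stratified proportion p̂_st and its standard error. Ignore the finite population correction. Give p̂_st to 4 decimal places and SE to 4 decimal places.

N = 7600; stratum weights W_h = N_h/N.
p̂_st = Σ W_h p̂_h = (1400·0.444 + 1500·0.513 + 2100·0.177 + 2600·0.657)/7600 = 0.45671
V̂(p̂_st) = Σ W_h² p̂_h(1−p̂_h)/(n_h−1):
  stratum Zone A: (1400/7600)²·0.444·0.556/274 = 3.05729e-05
  stratum Zone B: (1500/7600)²·0.513·0.487/272 = 3.57794e-05
  stratum Zone C: (2100/7600)²·0.177·0.823/78 = 0.00014259
  stratum Zone D: (2600/7600)²·0.657·0.343/381 = 6.92236e-05
V̂(p̂_st) = 0.000278166; SE = √V̂ = 0.0166783

p̂_st ≈ 0.4567, SE ≈ 0.0167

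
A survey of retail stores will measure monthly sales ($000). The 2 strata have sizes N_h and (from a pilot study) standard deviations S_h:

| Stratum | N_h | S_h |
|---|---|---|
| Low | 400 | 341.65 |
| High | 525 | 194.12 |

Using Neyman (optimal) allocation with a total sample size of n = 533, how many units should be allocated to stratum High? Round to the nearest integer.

Neyman allocation: n_h = n · N_h S_h / Σ N_i S_i, with n = 533.
  stratum Low: N_h·S_h = 400·341.65 = 136660.00
  stratum High: N_h·S_h = 525·194.12 = 101913.00
Σ N_h S_h = 238573.00
n for stratum High = 533·101913.00/238573.00 = 227.686 → 228

228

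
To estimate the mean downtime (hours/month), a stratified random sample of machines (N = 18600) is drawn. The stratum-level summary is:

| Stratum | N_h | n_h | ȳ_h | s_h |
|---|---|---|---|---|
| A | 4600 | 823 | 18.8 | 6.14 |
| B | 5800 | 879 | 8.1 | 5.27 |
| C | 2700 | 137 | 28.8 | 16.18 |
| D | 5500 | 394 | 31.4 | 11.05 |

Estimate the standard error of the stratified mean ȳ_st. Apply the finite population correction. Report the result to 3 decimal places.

V̂(ȳ_st) = Σ W_h² (1 − n_h/N_h) s_h²/n_h, with W_h = N_h/N and N = 18600:
  stratum A: (4600/18600)²·(1 − 823/4600)·6.14²/823 = 0.00230047
  stratum B: (5800/18600)²·(1 − 879/5800)·5.27²/879 = 0.00260668
  stratum C: (2700/18600)²·(1 − 137/2700)·16.18²/137 = 0.0382228
  stratum D: (5500/18600)²·(1 − 394/5500)·11.05²/394 = 0.0251563
V̂(ȳ_st) = 0.0682862
SE(ȳ_st) = √0.0682862 = 0.261316

SE(ȳ_st) ≈ 0.261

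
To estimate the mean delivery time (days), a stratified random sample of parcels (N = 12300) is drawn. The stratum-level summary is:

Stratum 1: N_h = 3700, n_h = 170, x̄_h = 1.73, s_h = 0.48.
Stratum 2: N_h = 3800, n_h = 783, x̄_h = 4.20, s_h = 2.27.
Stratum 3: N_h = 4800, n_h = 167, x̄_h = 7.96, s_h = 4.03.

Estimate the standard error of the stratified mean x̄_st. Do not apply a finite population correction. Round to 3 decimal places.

SE(x̄_st) ≈ 0.125

V̂(x̄_st) = Σ W_h² s_h²/n_h, with W_h = N_h/N and N = 12300:
  stratum 1: (3700/12300)²·0.48²/170 = 0.000122638
  stratum 2: (3800/12300)²·2.27²/783 = 0.000628126
  stratum 3: (4800/12300)²·4.03²/167 = 0.0148104
V̂(x̄_st) = 0.0155611
SE(x̄_st) = √0.0155611 = 0.124744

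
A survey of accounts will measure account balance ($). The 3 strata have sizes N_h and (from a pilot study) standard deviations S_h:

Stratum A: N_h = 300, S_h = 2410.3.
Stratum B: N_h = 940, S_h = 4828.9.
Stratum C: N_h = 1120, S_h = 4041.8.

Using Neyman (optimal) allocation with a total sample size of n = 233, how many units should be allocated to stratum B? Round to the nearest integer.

108

Neyman allocation: n_h = n · N_h S_h / Σ N_i S_i, with n = 233.
  stratum A: N_h·S_h = 300·2410.3 = 723090.00
  stratum B: N_h·S_h = 940·4828.9 = 4539166.00
  stratum C: N_h·S_h = 1120·4041.8 = 4526816.00
Σ N_h S_h = 9789072.00
n for stratum B = 233·4539166.00/9789072.00 = 108.041 → 108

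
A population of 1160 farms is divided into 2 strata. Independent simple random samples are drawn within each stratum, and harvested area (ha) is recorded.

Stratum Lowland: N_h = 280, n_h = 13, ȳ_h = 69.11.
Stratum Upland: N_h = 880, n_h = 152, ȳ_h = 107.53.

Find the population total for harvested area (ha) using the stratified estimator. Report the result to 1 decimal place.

τ̂_st ≈ 113977.2

τ̂_st = Σ N_h ȳ_h = 280·69.11 + 880·107.53 = 113977.2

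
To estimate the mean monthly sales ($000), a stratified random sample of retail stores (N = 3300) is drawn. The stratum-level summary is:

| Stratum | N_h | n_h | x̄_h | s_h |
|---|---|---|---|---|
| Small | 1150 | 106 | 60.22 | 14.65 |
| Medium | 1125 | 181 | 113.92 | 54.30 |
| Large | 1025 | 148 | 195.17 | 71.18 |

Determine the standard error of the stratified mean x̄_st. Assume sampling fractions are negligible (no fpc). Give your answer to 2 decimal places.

SE(x̄_st) ≈ 2.33

V̂(x̄_st) = Σ W_h² s_h²/n_h, with W_h = N_h/N and N = 3300:
  stratum Small: (1150/3300)²·14.65²/106 = 0.245888
  stratum Medium: (1125/3300)²·54.30²/181 = 1.89321
  stratum Large: (1025/3300)²·71.18²/148 = 3.30274
V̂(x̄_st) = 5.44183
SE(x̄_st) = √5.44183 = 2.33277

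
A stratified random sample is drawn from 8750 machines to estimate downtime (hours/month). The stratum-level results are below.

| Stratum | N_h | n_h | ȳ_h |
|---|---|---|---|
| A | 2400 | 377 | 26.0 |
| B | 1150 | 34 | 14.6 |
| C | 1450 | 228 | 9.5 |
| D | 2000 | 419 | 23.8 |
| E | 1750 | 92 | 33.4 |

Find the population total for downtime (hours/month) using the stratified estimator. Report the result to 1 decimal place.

τ̂_st = Σ N_h ȳ_h = 2400·26.0 + 1150·14.6 + 1450·9.5 + 2000·23.8 + 1750·33.4 = 199015.0

τ̂_st ≈ 199015.0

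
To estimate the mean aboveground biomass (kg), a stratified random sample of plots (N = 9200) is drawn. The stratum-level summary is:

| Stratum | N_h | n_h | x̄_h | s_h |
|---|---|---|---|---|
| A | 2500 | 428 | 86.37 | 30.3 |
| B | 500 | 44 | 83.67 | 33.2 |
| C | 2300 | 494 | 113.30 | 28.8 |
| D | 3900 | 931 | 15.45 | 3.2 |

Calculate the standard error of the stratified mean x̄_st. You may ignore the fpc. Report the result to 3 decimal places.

SE(x̄_st) ≈ 0.582

V̂(x̄_st) = Σ W_h² s_h²/n_h, with W_h = N_h/N and N = 9200:
  stratum A: (2500/9200)²·30.3²/428 = 0.158397
  stratum B: (500/9200)²·33.2²/44 = 0.0739925
  stratum C: (2300/9200)²·28.8²/494 = 0.104939
  stratum D: (3900/9200)²·3.2²/931 = 0.00197653
V̂(x̄_st) = 0.339305
SE(x̄_st) = √0.339305 = 0.582499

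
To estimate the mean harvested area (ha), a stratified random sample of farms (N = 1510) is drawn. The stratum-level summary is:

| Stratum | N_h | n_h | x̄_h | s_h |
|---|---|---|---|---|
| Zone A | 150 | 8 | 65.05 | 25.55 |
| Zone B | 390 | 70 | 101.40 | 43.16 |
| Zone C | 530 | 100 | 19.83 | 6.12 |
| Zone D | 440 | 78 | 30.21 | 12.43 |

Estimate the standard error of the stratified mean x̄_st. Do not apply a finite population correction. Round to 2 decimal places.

V̂(x̄_st) = Σ W_h² s_h²/n_h, with W_h = N_h/N and N = 1510:
  stratum Zone A: (150/1510)²·25.55²/8 = 0.805231
  stratum Zone B: (390/1510)²·43.16²/70 = 1.77517
  stratum Zone C: (530/1510)²·6.12²/100 = 0.0461425
  stratum Zone D: (440/1510)²·12.43²/78 = 0.16819
V̂(x̄_st) = 2.79473
SE(x̄_st) = √2.79473 = 1.67175

SE(x̄_st) ≈ 1.67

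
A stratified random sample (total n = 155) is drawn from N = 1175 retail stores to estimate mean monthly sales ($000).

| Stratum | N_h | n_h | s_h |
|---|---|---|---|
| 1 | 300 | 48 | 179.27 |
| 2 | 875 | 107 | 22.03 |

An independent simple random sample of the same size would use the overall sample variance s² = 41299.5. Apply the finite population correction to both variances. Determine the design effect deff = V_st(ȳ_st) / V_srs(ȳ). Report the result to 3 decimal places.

V̂(ȳ_st) = Σ W_h² (1 − n_h/N_h) s_h²/n_h, with W_h = N_h/N and N = 1175:
  stratum 1: (300/1175)²·(1 − 48/300)·179.27²/48 = 36.6623
  stratum 2: (875/1175)²·(1 − 107/875)·22.03²/107 = 2.20769
V_st = 38.87
V_srs = (1 − 155/1175)·41299.5/155 = 231.3
deff = V_st / V_srs = 38.87/231.3 = 0.1681

deff ≈ 0.168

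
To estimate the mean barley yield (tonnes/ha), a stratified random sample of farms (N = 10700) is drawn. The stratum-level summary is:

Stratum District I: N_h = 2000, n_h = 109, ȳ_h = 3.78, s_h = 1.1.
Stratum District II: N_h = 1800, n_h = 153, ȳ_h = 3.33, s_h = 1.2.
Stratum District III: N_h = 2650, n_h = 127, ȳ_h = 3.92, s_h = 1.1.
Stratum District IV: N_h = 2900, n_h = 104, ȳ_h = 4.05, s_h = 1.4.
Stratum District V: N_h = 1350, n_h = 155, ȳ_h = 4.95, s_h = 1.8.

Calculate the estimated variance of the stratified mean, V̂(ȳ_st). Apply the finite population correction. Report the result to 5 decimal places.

V̂(ȳ_st) ≈ 0.00280

V̂(ȳ_st) = Σ W_h² (1 − n_h/N_h) s_h²/n_h, with W_h = N_h/N and N = 10700:
  stratum District I: (2000/10700)²·(1 − 109/2000)·1.1²/109 = 0.000366702
  stratum District II: (1800/10700)²·(1 − 153/1800)·1.2²/153 = 0.000243708
  stratum District III: (2650/10700)²·(1 − 127/2650)·1.1²/127 = 0.000556387
  stratum District IV: (2900/10700)²·(1 − 104/2900)·1.4²/104 = 0.00133472
  stratum District V: (1350/10700)²·(1 − 155/1350)·1.8²/155 = 0.000294542
V̂(ȳ_st) = 0.00279606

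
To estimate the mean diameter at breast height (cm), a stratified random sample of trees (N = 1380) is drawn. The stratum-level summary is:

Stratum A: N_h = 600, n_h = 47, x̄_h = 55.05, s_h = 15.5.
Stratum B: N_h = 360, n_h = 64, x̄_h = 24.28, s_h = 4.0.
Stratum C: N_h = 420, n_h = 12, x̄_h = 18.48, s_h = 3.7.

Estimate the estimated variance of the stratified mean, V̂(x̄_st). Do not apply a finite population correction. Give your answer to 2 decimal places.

V̂(x̄_st) ≈ 1.09

V̂(x̄_st) = Σ W_h² s_h²/n_h, with W_h = N_h/N and N = 1380:
  stratum A: (600/1380)²·15.5²/47 = 0.966295
  stratum B: (360/1380)²·4.0²/64 = 0.0170132
  stratum C: (420/1380)²·3.7²/12 = 0.105673
V̂(x̄_st) = 1.08898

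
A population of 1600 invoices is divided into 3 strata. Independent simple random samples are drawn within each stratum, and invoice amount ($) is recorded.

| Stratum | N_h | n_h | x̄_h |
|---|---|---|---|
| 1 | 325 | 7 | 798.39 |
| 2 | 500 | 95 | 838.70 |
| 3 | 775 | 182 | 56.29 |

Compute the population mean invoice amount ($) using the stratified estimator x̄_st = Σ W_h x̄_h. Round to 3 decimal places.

N = Σ N_h = 1600. Stratum weights W_h = N_h/N.
x̄_st = (325·798.39 + 500·838.70 + 775·56.29) / 1600 = 451.53219

x̄_st ≈ 451.532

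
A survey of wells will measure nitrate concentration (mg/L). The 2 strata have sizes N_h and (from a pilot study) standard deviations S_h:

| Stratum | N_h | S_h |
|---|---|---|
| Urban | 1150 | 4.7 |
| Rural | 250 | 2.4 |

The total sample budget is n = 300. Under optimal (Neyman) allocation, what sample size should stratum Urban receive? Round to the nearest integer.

Neyman allocation: n_h = n · N_h S_h / Σ N_i S_i, with n = 300.
  stratum Urban: N_h·S_h = 1150·4.7 = 5405.00
  stratum Rural: N_h·S_h = 250·2.4 = 600.00
Σ N_h S_h = 6005.00
n for stratum Urban = 300·5405.00/6005.00 = 270.025 → 270

270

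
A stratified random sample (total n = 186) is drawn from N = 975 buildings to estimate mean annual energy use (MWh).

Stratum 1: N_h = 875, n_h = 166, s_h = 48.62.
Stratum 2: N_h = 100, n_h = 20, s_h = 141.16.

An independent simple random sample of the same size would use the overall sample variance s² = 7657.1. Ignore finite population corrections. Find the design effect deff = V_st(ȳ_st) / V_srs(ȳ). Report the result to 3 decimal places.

deff ≈ 0.533

V̂(ȳ_st) = Σ W_h² s_h²/n_h, with W_h = N_h/N and N = 975:
  stratum 1: (875/975)²·48.62²/166 = 11.4691
  stratum 2: (100/975)²·141.16²/20 = 10.4805
V_st = 21.9496
V_srs = s²/n = 7657.1/186 = 41.1672
deff = V_st / V_srs = 21.9496/41.1672 = 0.5332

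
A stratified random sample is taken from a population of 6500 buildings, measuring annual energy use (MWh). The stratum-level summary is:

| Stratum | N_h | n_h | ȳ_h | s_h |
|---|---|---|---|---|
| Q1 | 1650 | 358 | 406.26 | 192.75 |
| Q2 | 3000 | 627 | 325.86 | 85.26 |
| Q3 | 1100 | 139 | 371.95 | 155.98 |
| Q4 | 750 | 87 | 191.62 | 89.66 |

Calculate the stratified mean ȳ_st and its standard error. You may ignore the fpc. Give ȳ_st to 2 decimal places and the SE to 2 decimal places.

ȳ_st = Σ W_h ȳ_h = (1650·406.26 + 3000·325.86 + 1100·371.95 + 750·191.62)/6500 = 338.57985
V̂(ȳ_st) = Σ W_h² s_h²/n_h, with W_h = N_h/N and N = 6500:
  stratum Q1: (1650/6500)²·192.75²/358 = 6.68724
  stratum Q2: (3000/6500)²·85.26²/627 = 2.46967
  stratum Q3: (1100/6500)²·155.98²/139 = 5.01282
  stratum Q4: (750/6500)²·89.66²/87 = 1.2302
V̂(ȳ_st) = 15.3999
SE(ȳ_st) = √15.3999 = 3.92427

ȳ_st ≈ 338.58, SE ≈ 3.92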